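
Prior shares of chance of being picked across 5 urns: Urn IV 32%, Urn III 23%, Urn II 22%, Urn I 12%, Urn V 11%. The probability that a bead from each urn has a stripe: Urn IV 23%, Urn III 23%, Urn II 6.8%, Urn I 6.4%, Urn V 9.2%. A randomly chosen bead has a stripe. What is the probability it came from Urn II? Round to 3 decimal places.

0.094

Compute prior × likelihood for every hypothesis:
  Urn IV: 0.32 × 0.23 = 0.0736
  Urn III: 0.23 × 0.23 = 0.0529
  Urn II: 0.22 × 0.068 = 0.01496
  Urn I: 0.12 × 0.064 = 0.00768
  Urn V: 0.11 × 0.092 = 0.01012
Sum = 0.15926.
P(Urn II | evidence) = 0.01496 / 0.15926 ≈ 0.094.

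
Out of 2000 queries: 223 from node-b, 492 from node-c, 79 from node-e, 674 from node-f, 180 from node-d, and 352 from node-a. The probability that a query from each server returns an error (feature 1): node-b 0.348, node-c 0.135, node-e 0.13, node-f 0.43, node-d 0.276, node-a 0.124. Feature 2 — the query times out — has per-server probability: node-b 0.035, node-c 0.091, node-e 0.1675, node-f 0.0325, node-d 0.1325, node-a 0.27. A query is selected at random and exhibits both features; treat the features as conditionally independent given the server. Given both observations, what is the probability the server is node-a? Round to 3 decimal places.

0.308

Compute prior × likelihood for every hypothesis:
  node-b: 0.1115 × 0.348 × 0.035 = 0.00135807
  node-c: 0.246 × 0.135 × 0.091 = 0.00302211
  node-e: 0.0395 × 0.13 × 0.1675 = 0.0008601125
  node-f: 0.337 × 0.43 × 0.0325 = 0.004709575
  node-d: 0.09 × 0.276 × 0.1325 = 0.0032913
  node-a: 0.176 × 0.124 × 0.27 = 0.00589248
Sum = 0.0191336475.
P(node-a | evidence) = 0.00589248 / 0.0191336475 ≈ 0.308.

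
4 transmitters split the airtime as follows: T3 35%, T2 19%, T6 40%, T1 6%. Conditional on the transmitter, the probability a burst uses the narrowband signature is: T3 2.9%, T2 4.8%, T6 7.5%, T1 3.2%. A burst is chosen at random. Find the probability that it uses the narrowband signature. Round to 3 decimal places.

Compute prior × likelihood for every hypothesis:
  T3: 0.35 × 0.029 = 0.01015
  T2: 0.19 × 0.048 = 0.00912
  T6: 0.4 × 0.075 = 0.03
  T1: 0.06 × 0.032 = 0.00192
P(narrowband) = 0.01015 + 0.00912 + 0.03 + 0.00192 = 0.05119 → 0.051.

0.051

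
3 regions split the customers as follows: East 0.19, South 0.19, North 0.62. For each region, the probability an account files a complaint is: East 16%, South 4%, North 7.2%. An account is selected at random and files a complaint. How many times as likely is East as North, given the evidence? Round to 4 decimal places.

0.6810

By Bayes' rule, posterior ∝ prior × likelihood:
  East: 0.19 × 0.16 = 0.0304
  South: 0.19 × 0.04 = 0.0076
  North: 0.62 × 0.072 = 0.04464
Normalizing constant = 0.08264.
The ratio is 0.0304 / 0.04464 (the normalizer cancels) = 0.6810.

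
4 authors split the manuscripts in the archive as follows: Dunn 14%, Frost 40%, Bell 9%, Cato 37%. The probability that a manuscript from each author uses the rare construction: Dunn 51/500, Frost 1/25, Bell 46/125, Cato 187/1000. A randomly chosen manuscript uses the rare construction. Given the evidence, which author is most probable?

By Bayes' rule, posterior ∝ prior × likelihood:
  Dunn: 0.14 × 0.102 = 0.01428
  Frost: 0.4 × 0.04 = 0.016
  Bell: 0.09 × 0.368 = 0.03312
  Cato: 0.37 × 0.187 = 0.06919
Normalizing constant = 0.13259.
Largest term belongs to Cato, so Cato is most probable.

Cato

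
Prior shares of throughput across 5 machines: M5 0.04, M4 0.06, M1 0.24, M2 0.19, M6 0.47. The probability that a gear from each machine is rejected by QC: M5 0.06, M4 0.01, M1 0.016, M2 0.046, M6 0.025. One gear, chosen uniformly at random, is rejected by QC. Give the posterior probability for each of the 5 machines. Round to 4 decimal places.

M5 0.0878, M4 0.0220, M1 0.1405, M2 0.3198, M6 0.4299

By Bayes' rule, posterior ∝ prior × likelihood:
  M5: 0.04 × 0.06 = 0.0024
  M4: 0.06 × 0.01 = 0.0006
  M1: 0.24 × 0.016 = 0.00384
  M2: 0.19 × 0.046 = 0.00874
  M6: 0.47 × 0.025 = 0.01175
Normalizing constant = 0.02733.
P(M5 | rejected) = 0.0024/0.02733 ≈ 0.0878
P(M4 | rejected) = 0.0006/0.02733 ≈ 0.0220
P(M1 | rejected) = 0.00384/0.02733 ≈ 0.1405
P(M2 | rejected) = 0.00874/0.02733 ≈ 0.3198
P(M6 | rejected) = 0.01175/0.02733 ≈ 0.4299
(Check: 0.0878+0.0220+0.1405+0.3198+0.4299 = 1.0000.)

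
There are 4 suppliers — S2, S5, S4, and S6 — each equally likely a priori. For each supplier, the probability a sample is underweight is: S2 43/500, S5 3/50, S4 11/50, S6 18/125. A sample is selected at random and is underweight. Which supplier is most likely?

S4

With a uniform prior (1/4 each), posterior ∝ likelihood:
  S2: 0.086
  S5: 0.06
  S4: 0.22
  S6: 0.144
Normalizing constant = 0.51.
Largest term belongs to S4, so S4 is most probable.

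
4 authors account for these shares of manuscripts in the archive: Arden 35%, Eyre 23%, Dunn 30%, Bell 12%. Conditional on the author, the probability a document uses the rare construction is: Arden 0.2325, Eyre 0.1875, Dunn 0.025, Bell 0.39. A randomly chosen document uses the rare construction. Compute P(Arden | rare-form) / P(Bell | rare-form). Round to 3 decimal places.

By Bayes' rule, posterior ∝ prior × likelihood:
  Arden: 0.35 × 0.2325 = 0.081375
  Eyre: 0.23 × 0.1875 = 0.043125
  Dunn: 0.3 × 0.025 = 0.0075
  Bell: 0.12 × 0.39 = 0.0468
Sum = 0.1788.
The ratio is 0.081375 / 0.0468 (the normalizer cancels) = 1.739.

1.739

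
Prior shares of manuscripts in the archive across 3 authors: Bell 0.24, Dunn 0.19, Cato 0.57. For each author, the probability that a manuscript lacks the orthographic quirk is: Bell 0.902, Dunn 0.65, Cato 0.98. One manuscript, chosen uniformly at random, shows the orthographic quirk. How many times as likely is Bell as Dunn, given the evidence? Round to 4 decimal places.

Taking complements, P(quirk | each) = Bell 0.098, Dunn 0.35, Cato 0.02.
Prior × likelihood for each hypothesis:
  Bell: 0.24 × 0.098 = 0.02352
  Dunn: 0.19 × 0.35 = 0.0665
  Cato: 0.57 × 0.02 = 0.0114
Normalizing constant = 0.10142.
The ratio is 0.02352 / 0.0665 (the normalizer cancels) = 0.3537.

0.3537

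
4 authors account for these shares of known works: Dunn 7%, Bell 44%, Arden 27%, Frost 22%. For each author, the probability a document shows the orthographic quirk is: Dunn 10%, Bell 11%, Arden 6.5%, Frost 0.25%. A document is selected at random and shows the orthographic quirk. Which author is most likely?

Prior × likelihood for each hypothesis:
  Dunn: 0.07 × 0.1 = 0.007
  Bell: 0.44 × 0.11 = 0.0484
  Arden: 0.27 × 0.065 = 0.01755
  Frost: 0.22 × 0.0025 = 0.00055
Sum = 0.0735.
Largest term belongs to Bell, so Bell is most probable.

Bell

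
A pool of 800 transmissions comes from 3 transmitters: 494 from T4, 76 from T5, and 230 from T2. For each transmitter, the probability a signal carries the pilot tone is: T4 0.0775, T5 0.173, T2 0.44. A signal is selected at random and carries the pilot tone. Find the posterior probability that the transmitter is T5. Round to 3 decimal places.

0.086

Compute prior × likelihood for every hypothesis:
  T4: 0.6175 × 0.0775 = 0.04785625
  T5: 0.095 × 0.173 = 0.016435
  T2: 0.2875 × 0.44 = 0.1265
Sum = 0.19079125.
P(T5 | evidence) = 0.016435 / 0.19079125 ≈ 0.086.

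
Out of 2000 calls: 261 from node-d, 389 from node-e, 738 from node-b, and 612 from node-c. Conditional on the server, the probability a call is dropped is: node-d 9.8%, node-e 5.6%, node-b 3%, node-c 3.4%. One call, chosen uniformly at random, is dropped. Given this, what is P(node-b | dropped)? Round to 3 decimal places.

Prior × likelihood for each hypothesis:
  node-d: 0.1305 × 0.098 = 0.012789
  node-e: 0.1945 × 0.056 = 0.010892
  node-b: 0.369 × 0.03 = 0.01107
  node-c: 0.306 × 0.034 = 0.010404
Total = 0.045155.
P(node-b | evidence) = 0.01107 / 0.045155 ≈ 0.245.

0.245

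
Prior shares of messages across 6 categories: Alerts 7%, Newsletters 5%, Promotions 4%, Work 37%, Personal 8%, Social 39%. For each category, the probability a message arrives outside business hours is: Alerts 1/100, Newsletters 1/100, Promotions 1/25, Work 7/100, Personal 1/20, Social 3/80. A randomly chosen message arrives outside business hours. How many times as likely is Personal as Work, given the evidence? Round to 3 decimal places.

Compute prior × likelihood for every hypothesis:
  Alerts: 0.07 × 0.01 = 0.0007
  Newsletters: 0.05 × 0.01 = 0.0005
  Promotions: 0.04 × 0.04 = 0.0016
  Work: 0.37 × 0.07 = 0.0259
  Personal: 0.08 × 0.05 = 0.004
  Social: 0.39 × 0.0375 = 0.014625
Total = 0.047325.
The ratio is 0.004 / 0.0259 (the normalizer cancels) = 0.154.

0.154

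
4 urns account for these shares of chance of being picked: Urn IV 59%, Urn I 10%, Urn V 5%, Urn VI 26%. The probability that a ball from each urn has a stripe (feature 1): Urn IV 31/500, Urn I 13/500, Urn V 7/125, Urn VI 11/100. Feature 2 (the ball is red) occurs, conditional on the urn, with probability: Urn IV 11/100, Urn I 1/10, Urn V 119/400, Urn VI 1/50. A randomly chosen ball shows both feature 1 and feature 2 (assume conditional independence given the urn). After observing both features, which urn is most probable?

Urn IV

Prior × likelihood for each hypothesis:
  Urn IV: 0.59 × 0.062 × 0.11 = 0.0040238
  Urn I: 0.1 × 0.026 × 0.1 = 0.00026
  Urn V: 0.05 × 0.056 × 0.2975 = 0.000833
  Urn VI: 0.26 × 0.11 × 0.02 = 0.000572
Normalizing constant = 0.0056888.
Largest term belongs to Urn IV, so Urn IV is most probable.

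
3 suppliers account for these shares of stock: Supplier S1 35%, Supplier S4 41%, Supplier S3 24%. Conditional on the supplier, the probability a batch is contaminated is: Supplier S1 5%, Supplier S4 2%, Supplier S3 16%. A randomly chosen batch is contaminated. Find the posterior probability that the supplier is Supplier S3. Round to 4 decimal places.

Prior × likelihood for each hypothesis:
  Supplier S1: 0.35 × 0.05 = 0.0175
  Supplier S4: 0.41 × 0.02 = 0.0082
  Supplier S3: 0.24 × 0.16 = 0.0384
Normalizing constant = 0.0641.
P(Supplier S3 | evidence) = 0.0384 / 0.0641 ≈ 0.5991.

0.5991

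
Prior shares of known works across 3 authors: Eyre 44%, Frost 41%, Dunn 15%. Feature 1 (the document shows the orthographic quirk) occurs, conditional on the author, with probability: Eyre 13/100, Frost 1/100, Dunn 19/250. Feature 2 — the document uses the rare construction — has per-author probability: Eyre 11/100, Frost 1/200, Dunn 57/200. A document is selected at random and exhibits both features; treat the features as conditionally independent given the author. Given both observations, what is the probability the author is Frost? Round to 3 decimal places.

0.002

By Bayes' rule, posterior ∝ prior × likelihood:
  Eyre: 0.44 × 0.13 × 0.11 = 0.006292
  Frost: 0.41 × 0.01 × 0.005 = 0.0000205
  Dunn: 0.15 × 0.076 × 0.285 = 0.003249
Normalizing constant = 0.0095615.
P(Frost | evidence) = 0.0000205 / 0.0095615 ≈ 0.002.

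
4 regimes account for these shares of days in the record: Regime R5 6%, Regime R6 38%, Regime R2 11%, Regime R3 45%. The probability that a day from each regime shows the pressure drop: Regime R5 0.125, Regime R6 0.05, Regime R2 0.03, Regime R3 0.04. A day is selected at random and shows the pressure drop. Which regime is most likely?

Compute prior × likelihood for every hypothesis:
  Regime R5: 0.06 × 0.125 = 0.0075
  Regime R6: 0.38 × 0.05 = 0.019
  Regime R2: 0.11 × 0.03 = 0.0033
  Regime R3: 0.45 × 0.04 = 0.018
Normalizing constant = 0.0478.
Largest term belongs to Regime R6, so Regime R6 is most probable.

Regime R6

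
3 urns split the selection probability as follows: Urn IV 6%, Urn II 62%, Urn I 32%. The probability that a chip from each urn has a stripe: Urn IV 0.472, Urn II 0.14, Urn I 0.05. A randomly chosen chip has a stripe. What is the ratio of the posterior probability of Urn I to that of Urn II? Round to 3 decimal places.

0.184

Unnormalized posteriors (prior × likelihood):
  Urn IV: 0.06 × 0.472 = 0.02832
  Urn II: 0.62 × 0.14 = 0.0868
  Urn I: 0.32 × 0.05 = 0.016
Sum = 0.13112.
The ratio is 0.016 / 0.0868 (the normalizer cancels) = 0.184.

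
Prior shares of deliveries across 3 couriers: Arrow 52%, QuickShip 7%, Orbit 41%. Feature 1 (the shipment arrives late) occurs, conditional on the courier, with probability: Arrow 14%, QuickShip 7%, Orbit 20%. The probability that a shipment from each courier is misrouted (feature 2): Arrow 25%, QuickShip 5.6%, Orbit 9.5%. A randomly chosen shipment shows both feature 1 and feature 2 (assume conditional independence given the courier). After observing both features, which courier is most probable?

Prior × likelihood for each hypothesis:
  Arrow: 0.52 × 0.14 × 0.25 = 0.0182
  QuickShip: 0.07 × 0.07 × 0.056 = 0.0002744
  Orbit: 0.41 × 0.2 × 0.095 = 0.00779
Sum = 0.0262644.
Largest term belongs to Arrow, so Arrow is most probable.

Arrow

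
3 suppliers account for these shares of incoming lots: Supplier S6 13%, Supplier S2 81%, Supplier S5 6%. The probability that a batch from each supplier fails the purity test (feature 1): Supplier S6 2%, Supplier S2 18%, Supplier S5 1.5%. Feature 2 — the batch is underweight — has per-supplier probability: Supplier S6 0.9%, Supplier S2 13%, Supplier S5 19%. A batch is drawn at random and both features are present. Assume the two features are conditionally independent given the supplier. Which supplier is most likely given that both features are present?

Supplier S2

Compute prior × likelihood for every hypothesis:
  Supplier S6: 0.13 × 0.02 × 0.009 = 0.0000234
  Supplier S2: 0.81 × 0.18 × 0.13 = 0.018954
  Supplier S5: 0.06 × 0.015 × 0.19 = 0.000171
Total = 0.0191484.
Largest term belongs to Supplier S2, so Supplier S2 is most probable.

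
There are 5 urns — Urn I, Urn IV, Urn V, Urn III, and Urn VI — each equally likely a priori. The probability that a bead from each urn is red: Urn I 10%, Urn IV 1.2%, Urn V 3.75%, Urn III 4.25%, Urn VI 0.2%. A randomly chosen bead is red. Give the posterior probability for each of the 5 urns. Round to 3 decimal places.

Urn I 0.515, Urn IV 0.062, Urn V 0.193, Urn III 0.219, Urn VI 0.010

With a uniform prior (1/5 each), posterior ∝ likelihood:
  Urn I: 0.1
  Urn IV: 0.012
  Urn V: 0.0375
  Urn III: 0.0425
  Urn VI: 0.002
Total = 0.194.
P(Urn I | red) = 0.1/0.194 ≈ 0.515
P(Urn IV | red) = 0.012/0.194 ≈ 0.062
P(Urn V | red) = 0.0375/0.194 ≈ 0.193
P(Urn III | red) = 0.0425/0.194 ≈ 0.219
P(Urn VI | red) = 0.002/0.194 ≈ 0.010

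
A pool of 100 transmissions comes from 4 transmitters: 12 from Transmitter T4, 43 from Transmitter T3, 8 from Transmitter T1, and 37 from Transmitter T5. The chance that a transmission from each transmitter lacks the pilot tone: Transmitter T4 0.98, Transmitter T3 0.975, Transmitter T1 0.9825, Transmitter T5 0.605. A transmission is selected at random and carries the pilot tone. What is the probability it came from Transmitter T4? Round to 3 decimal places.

Taking complements, P(pilot | each) = Transmitter T4 0.02, Transmitter T3 0.025, Transmitter T1 0.0175, Transmitter T5 0.395.
Unnormalized posteriors (prior × likelihood):
  Transmitter T4: 0.12 × 0.02 = 0.0024
  Transmitter T3: 0.43 × 0.025 = 0.01075
  Transmitter T1: 0.08 × 0.0175 = 0.0014
  Transmitter T5: 0.37 × 0.395 = 0.14615
Normalizing constant = 0.1607.
P(Transmitter T4 | evidence) = 0.0024 / 0.1607 ≈ 0.015.

0.015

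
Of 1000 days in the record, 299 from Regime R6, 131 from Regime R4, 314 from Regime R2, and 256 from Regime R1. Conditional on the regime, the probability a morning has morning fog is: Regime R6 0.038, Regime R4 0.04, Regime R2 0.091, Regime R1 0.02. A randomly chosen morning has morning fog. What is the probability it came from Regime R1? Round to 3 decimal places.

Prior × likelihood for each hypothesis:
  Regime R6: 0.299 × 0.038 = 0.011362
  Regime R4: 0.131 × 0.04 = 0.00524
  Regime R2: 0.314 × 0.091 = 0.028574
  Regime R1: 0.256 × 0.02 = 0.00512
Normalizing constant = 0.050296.
P(Regime R1 | evidence) = 0.00512 / 0.050296 ≈ 0.102.

0.102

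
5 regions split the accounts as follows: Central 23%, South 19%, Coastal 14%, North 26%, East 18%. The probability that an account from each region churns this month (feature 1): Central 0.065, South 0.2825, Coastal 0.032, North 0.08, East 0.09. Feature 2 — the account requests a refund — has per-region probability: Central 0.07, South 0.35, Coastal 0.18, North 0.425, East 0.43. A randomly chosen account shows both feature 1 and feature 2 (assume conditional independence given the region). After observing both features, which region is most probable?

South

By Bayes' rule, posterior ∝ prior × likelihood:
  Central: 0.23 × 0.065 × 0.07 = 0.0010465
  South: 0.19 × 0.2825 × 0.35 = 0.01878625
  Coastal: 0.14 × 0.032 × 0.18 = 0.0008064
  North: 0.26 × 0.08 × 0.425 = 0.00884
  East: 0.18 × 0.09 × 0.43 = 0.006966
Normalizing constant = 0.03644515.
Largest term belongs to South, so South is most probable.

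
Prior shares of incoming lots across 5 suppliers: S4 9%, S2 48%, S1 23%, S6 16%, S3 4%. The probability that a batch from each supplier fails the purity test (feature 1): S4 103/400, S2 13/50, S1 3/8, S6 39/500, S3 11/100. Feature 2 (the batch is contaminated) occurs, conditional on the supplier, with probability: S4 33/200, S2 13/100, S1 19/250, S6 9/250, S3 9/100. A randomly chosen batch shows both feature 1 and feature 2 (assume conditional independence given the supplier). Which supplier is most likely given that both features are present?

S2

Compute prior × likelihood for every hypothesis:
  S4: 0.09 × 0.2575 × 0.165 = 0.003823875
  S2: 0.48 × 0.26 × 0.13 = 0.016224
  S1: 0.23 × 0.375 × 0.076 = 0.006555
  S6: 0.16 × 0.078 × 0.036 = 0.00044928
  S3: 0.04 × 0.11 × 0.09 = 0.000396
Normalizing constant = 0.027448155.
Largest term belongs to S2, so S2 is most probable.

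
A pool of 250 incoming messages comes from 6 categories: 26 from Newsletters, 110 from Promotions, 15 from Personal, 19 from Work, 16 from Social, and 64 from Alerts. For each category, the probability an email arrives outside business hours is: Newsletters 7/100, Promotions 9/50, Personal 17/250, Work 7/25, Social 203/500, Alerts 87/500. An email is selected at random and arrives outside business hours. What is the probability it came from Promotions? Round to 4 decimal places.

Unnormalized posteriors (prior × likelihood):
  Newsletters: 0.104 × 0.07 = 0.00728
  Promotions: 0.44 × 0.18 = 0.0792
  Personal: 0.06 × 0.068 = 0.00408
  Work: 0.076 × 0.28 = 0.02128
  Social: 0.064 × 0.406 = 0.025984
  Alerts: 0.256 × 0.174 = 0.044544
Total = 0.182368.
P(Promotions | evidence) = 0.0792 / 0.182368 ≈ 0.4343.

0.4343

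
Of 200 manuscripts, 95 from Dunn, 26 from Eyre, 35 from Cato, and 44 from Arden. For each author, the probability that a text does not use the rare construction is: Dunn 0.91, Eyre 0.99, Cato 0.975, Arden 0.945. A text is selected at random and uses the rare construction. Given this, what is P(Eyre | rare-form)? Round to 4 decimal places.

Taking complements, P(rare-form | each) = Dunn 0.09, Eyre 0.01, Cato 0.025, Arden 0.055.
Compute prior × likelihood for every hypothesis:
  Dunn: 0.475 × 0.09 = 0.04275
  Eyre: 0.13 × 0.01 = 0.0013
  Cato: 0.175 × 0.025 = 0.004375
  Arden: 0.22 × 0.055 = 0.0121
Sum = 0.060525.
P(Eyre | evidence) = 0.0013 / 0.060525 ≈ 0.0215.

0.0215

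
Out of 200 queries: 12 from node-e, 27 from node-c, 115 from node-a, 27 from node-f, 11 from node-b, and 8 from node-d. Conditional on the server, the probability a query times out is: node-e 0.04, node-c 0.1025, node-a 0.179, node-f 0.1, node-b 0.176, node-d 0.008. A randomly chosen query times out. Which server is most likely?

Prior × likelihood for each hypothesis:
  node-e: 0.06 × 0.04 = 0.0024
  node-c: 0.135 × 0.1025 = 0.0138375
  node-a: 0.575 × 0.179 = 0.102925
  node-f: 0.135 × 0.1 = 0.0135
  node-b: 0.055 × 0.176 = 0.00968
  node-d: 0.04 × 0.008 = 0.00032
Total = 0.1426625.
Largest term belongs to node-a, so node-a is most probable.

node-a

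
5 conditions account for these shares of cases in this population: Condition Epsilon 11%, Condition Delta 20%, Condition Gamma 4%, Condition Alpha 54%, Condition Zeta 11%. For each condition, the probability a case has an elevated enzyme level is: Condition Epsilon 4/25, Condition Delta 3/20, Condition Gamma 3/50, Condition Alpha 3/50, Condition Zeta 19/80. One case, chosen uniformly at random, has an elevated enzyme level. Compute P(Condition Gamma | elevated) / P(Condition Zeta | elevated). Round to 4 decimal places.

0.0919

By Bayes' rule, posterior ∝ prior × likelihood:
  Condition Epsilon: 0.11 × 0.16 = 0.0176
  Condition Delta: 0.2 × 0.15 = 0.03
  Condition Gamma: 0.04 × 0.06 = 0.0024
  Condition Alpha: 0.54 × 0.06 = 0.0324
  Condition Zeta: 0.11 × 0.2375 = 0.026125
Normalizing constant = 0.108525.
The ratio is 0.0024 / 0.026125 (the normalizer cancels) = 0.0919.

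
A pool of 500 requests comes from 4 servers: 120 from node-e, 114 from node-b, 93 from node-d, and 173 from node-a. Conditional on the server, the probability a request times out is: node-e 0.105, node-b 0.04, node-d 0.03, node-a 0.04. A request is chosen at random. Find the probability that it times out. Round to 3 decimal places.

0.054

Unnormalized posteriors (prior × likelihood):
  node-e: 0.24 × 0.105 = 0.0252
  node-b: 0.228 × 0.04 = 0.00912
  node-d: 0.186 × 0.03 = 0.00558
  node-a: 0.346 × 0.04 = 0.01384
P(timeout) = 0.0252 + 0.00912 + 0.00558 + 0.01384 = 0.05374 → 0.054.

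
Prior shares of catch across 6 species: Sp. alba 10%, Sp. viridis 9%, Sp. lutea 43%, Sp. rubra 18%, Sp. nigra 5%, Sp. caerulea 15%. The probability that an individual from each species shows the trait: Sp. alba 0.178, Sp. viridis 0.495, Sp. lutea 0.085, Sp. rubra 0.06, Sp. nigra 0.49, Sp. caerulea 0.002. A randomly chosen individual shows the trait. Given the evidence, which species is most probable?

By Bayes' rule, posterior ∝ prior × likelihood:
  Sp. alba: 0.1 × 0.178 = 0.0178
  Sp. viridis: 0.09 × 0.495 = 0.04455
  Sp. lutea: 0.43 × 0.085 = 0.03655
  Sp. rubra: 0.18 × 0.06 = 0.0108
  Sp. nigra: 0.05 × 0.49 = 0.0245
  Sp. caerulea: 0.15 × 0.002 = 0.0003
Normalizing constant = 0.1345.
Largest term belongs to Sp. viridis, so Sp. viridis is most probable.

Sp. viridis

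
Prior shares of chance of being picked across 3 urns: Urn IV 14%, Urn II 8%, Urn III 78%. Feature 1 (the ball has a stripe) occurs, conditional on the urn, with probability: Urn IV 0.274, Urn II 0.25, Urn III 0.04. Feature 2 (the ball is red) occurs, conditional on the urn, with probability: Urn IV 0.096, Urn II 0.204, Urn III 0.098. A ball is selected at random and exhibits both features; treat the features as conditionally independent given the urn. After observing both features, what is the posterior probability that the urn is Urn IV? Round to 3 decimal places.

By Bayes' rule, posterior ∝ prior × likelihood:
  Urn IV: 0.14 × 0.274 × 0.096 = 0.00368256
  Urn II: 0.08 × 0.25 × 0.204 = 0.00408
  Urn III: 0.78 × 0.04 × 0.098 = 0.0030576
Normalizing constant = 0.01082016.
P(Urn IV | evidence) = 0.00368256 / 0.01082016 ≈ 0.340.

0.340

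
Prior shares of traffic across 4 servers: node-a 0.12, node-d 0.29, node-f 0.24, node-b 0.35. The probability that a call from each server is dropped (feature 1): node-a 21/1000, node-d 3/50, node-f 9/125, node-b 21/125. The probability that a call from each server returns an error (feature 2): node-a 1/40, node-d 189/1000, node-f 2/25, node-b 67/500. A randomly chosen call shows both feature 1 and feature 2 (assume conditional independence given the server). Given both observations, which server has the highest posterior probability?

Unnormalized posteriors (prior × likelihood):
  node-a: 0.12 × 0.021 × 0.025 = 0.000063
  node-d: 0.29 × 0.06 × 0.189 = 0.0032886
  node-f: 0.24 × 0.072 × 0.08 = 0.0013824
  node-b: 0.35 × 0.168 × 0.134 = 0.0078792
Normalizing constant = 0.0126132.
Largest term belongs to node-b, so node-b is most probable.

node-b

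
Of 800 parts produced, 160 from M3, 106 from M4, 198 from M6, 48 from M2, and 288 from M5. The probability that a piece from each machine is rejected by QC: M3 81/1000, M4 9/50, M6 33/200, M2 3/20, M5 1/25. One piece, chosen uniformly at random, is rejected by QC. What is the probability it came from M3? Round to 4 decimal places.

0.1553

By Bayes' rule, posterior ∝ prior × likelihood:
  M3: 0.2 × 0.081 = 0.0162
  M4: 0.1325 × 0.18 = 0.02385
  M6: 0.2475 × 0.165 = 0.0408375
  M2: 0.06 × 0.15 = 0.009
  M5: 0.36 × 0.04 = 0.0144
Sum = 0.1042875.
P(M3 | evidence) = 0.0162 / 0.1042875 ≈ 0.1553.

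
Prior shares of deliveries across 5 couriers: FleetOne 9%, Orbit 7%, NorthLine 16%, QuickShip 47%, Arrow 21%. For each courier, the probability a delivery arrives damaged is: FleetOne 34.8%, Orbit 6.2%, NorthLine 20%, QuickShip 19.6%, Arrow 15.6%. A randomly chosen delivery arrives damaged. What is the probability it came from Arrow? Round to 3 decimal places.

0.170

Compute prior × likelihood for every hypothesis:
  FleetOne: 0.09 × 0.348 = 0.03132
  Orbit: 0.07 × 0.062 = 0.00434
  NorthLine: 0.16 × 0.2 = 0.032
  QuickShip: 0.47 × 0.196 = 0.09212
  Arrow: 0.21 × 0.156 = 0.03276
Normalizing constant = 0.19254.
P(Arrow | evidence) = 0.03276 / 0.19254 ≈ 0.170.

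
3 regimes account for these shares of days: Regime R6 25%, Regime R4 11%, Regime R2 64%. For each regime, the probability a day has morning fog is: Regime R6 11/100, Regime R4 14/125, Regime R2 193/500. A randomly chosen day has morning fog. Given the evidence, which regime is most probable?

Regime R2

By Bayes' rule, posterior ∝ prior × likelihood:
  Regime R6: 0.25 × 0.11 = 0.0275
  Regime R4: 0.11 × 0.112 = 0.01232
  Regime R2: 0.64 × 0.386 = 0.24704
Sum = 0.28686.
Largest term belongs to Regime R2, so Regime R2 is most probable.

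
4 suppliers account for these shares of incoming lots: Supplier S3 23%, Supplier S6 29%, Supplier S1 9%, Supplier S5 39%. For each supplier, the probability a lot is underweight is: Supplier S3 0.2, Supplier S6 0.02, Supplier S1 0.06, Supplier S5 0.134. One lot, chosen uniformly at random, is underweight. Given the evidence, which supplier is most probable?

By Bayes' rule, posterior ∝ prior × likelihood:
  Supplier S3: 0.23 × 0.2 = 0.046
  Supplier S6: 0.29 × 0.02 = 0.0058
  Supplier S1: 0.09 × 0.06 = 0.0054
  Supplier S5: 0.39 × 0.134 = 0.05226
Sum = 0.10946.
Largest term belongs to Supplier S5, so Supplier S5 is most probable.

Supplier S5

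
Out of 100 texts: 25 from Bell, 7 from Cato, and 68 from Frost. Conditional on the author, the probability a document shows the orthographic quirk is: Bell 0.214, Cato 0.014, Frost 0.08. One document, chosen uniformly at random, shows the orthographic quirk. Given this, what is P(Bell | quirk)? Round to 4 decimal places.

Prior × likelihood for each hypothesis:
  Bell: 0.25 × 0.214 = 0.0535
  Cato: 0.07 × 0.014 = 0.00098
  Frost: 0.68 × 0.08 = 0.0544
Total = 0.10888.
P(Bell | evidence) = 0.0535 / 0.10888 ≈ 0.4914.

0.4914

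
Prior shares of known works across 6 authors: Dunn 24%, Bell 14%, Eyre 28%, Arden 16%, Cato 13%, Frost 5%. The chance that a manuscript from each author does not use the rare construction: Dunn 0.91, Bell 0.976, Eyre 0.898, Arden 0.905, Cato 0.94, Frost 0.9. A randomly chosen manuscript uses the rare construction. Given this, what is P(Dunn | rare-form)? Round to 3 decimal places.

Taking complements, P(rare-form | each) = Dunn 0.09, Bell 0.024, Eyre 0.102, Arden 0.095, Cato 0.06, Frost 0.1.
Compute prior × likelihood for every hypothesis:
  Dunn: 0.24 × 0.09 = 0.0216
  Bell: 0.14 × 0.024 = 0.00336
  Eyre: 0.28 × 0.102 = 0.02856
  Arden: 0.16 × 0.095 = 0.0152
  Cato: 0.13 × 0.06 = 0.0078
  Frost: 0.05 × 0.1 = 0.005
Total = 0.08152.
P(Dunn | evidence) = 0.0216 / 0.08152 ≈ 0.265.

0.265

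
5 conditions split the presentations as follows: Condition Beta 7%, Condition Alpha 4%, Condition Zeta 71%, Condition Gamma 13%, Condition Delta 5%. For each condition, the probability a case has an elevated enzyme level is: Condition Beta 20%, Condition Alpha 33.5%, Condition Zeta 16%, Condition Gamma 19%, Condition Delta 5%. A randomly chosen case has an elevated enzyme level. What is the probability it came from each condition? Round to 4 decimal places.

Condition Beta 0.0832, Condition Alpha 0.0797, Condition Zeta 0.6754, Condition Gamma 0.1468, Condition Delta 0.0149

Prior × likelihood for each hypothesis:
  Condition Beta: 0.07 × 0.2 = 0.014
  Condition Alpha: 0.04 × 0.335 = 0.0134
  Condition Zeta: 0.71 × 0.16 = 0.1136
  Condition Gamma: 0.13 × 0.19 = 0.0247
  Condition Delta: 0.05 × 0.05 = 0.0025
Sum = 0.1682.
P(Condition Beta | elevated) = 0.014/0.1682 ≈ 0.0832
P(Condition Alpha | elevated) = 0.0134/0.1682 ≈ 0.0797
P(Condition Zeta | elevated) = 0.1136/0.1682 ≈ 0.6754
P(Condition Gamma | elevated) = 0.0247/0.1682 ≈ 0.1468
P(Condition Delta | elevated) = 0.0025/0.1682 ≈ 0.0149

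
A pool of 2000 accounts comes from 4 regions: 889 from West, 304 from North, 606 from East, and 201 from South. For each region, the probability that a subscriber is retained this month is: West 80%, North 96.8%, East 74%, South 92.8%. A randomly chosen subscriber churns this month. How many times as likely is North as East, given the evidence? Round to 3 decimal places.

Taking complements, P(churn | each) = West 0.2, North 0.032, East 0.26, South 0.072.
Compute prior × likelihood for every hypothesis:
  West: 0.4445 × 0.2 = 0.0889
  North: 0.152 × 0.032 = 0.004864
  East: 0.303 × 0.26 = 0.07878
  South: 0.1005 × 0.072 = 0.007236
Normalizing constant = 0.17978.
The ratio is 0.004864 / 0.07878 (the normalizer cancels) = 0.062.

0.062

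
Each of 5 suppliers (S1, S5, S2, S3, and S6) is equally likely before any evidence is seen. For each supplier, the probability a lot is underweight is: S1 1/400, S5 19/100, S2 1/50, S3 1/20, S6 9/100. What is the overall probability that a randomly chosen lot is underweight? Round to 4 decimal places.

0.0705

Since the prior is uniform, the posterior is proportional to the likelihood:
  S1: 0.0025
  S5: 0.19
  S2: 0.02
  S3: 0.05
  S6: 0.09
P(underweight) = (1/5) × (0.0025 + 0.19 + 0.02 + 0.05 + 0.09) = 0.3525/5 ≈ 0.0705.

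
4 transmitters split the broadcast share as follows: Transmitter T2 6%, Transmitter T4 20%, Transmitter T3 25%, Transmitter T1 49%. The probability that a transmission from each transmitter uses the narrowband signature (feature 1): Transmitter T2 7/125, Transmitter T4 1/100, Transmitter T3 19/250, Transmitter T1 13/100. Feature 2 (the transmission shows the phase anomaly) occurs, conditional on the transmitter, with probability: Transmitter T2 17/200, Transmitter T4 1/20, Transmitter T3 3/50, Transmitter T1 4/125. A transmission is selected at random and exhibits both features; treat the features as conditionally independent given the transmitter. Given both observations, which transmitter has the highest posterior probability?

Compute prior × likelihood for every hypothesis:
  Transmitter T2: 0.06 × 0.056 × 0.085 = 0.0002856
  Transmitter T4: 0.2 × 0.01 × 0.05 = 0.0001
  Transmitter T3: 0.25 × 0.076 × 0.06 = 0.00114
  Transmitter T1: 0.49 × 0.13 × 0.032 = 0.0020384
Sum = 0.003564.
Largest term belongs to Transmitter T1, so Transmitter T1 is most probable.

Transmitter T1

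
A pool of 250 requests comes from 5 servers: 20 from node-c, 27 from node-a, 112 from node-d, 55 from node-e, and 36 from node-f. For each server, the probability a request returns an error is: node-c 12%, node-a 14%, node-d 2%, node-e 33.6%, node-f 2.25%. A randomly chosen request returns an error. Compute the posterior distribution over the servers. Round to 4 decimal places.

node-c 0.0866, node-a 0.1364, node-d 0.0808, node-e 0.6669, node-f 0.0292

Unnormalized posteriors (prior × likelihood):
  node-c: 0.08 × 0.12 = 0.0096
  node-a: 0.108 × 0.14 = 0.01512
  node-d: 0.448 × 0.02 = 0.00896
  node-e: 0.22 × 0.336 = 0.07392
  node-f: 0.144 × 0.0225 = 0.00324
Total = 0.11084.
P(node-c | error) = 0.0096/0.11084 ≈ 0.0866
P(node-a | error) = 0.01512/0.11084 ≈ 0.1364
P(node-d | error) = 0.00896/0.11084 ≈ 0.0808
P(node-e | error) = 0.07392/0.11084 ≈ 0.6669
P(node-f | error) = 0.00324/0.11084 ≈ 0.0292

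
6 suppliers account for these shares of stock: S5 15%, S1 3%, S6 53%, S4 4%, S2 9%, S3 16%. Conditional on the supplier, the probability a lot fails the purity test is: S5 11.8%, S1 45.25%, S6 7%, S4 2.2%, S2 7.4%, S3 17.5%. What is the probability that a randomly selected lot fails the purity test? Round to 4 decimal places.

Unnormalized posteriors (prior × likelihood):
  S5: 0.15 × 0.118 = 0.0177
  S1: 0.03 × 0.4525 = 0.013575
  S6: 0.53 × 0.07 = 0.0371
  S4: 0.04 × 0.022 = 0.00088
  S2: 0.09 × 0.074 = 0.00666
  S3: 0.16 × 0.175 = 0.028
P(off-spec) = 0.0177 + 0.013575 + 0.0371 + 0.00088 + 0.00666 + 0.028 = 0.103915 → 0.1039.

0.1039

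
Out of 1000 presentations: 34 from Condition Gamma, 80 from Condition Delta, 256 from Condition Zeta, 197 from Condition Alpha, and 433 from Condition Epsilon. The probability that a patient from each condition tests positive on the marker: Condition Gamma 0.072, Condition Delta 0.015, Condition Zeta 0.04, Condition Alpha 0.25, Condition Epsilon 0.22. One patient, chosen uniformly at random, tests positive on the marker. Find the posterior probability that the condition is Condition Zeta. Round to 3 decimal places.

Unnormalized posteriors (prior × likelihood):
  Condition Gamma: 0.034 × 0.072 = 0.002448
  Condition Delta: 0.08 × 0.015 = 0.0012
  Condition Zeta: 0.256 × 0.04 = 0.01024
  Condition Alpha: 0.197 × 0.25 = 0.04925
  Condition Epsilon: 0.433 × 0.22 = 0.09526
Sum = 0.158398.
P(Condition Zeta | evidence) = 0.01024 / 0.158398 ≈ 0.065.

0.065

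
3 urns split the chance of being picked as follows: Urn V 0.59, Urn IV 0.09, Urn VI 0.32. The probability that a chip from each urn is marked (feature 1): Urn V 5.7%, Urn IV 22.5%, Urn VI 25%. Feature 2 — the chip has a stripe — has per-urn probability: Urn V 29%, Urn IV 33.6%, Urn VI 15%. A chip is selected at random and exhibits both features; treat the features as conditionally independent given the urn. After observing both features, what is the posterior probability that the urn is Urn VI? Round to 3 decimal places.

0.420

Prior × likelihood for each hypothesis:
  Urn V: 0.59 × 0.057 × 0.29 = 0.0097527
  Urn IV: 0.09 × 0.225 × 0.336 = 0.006804
  Urn VI: 0.32 × 0.25 × 0.15 = 0.012
Normalizing constant = 0.0285567.
P(Urn VI | evidence) = 0.012 / 0.0285567 ≈ 0.420.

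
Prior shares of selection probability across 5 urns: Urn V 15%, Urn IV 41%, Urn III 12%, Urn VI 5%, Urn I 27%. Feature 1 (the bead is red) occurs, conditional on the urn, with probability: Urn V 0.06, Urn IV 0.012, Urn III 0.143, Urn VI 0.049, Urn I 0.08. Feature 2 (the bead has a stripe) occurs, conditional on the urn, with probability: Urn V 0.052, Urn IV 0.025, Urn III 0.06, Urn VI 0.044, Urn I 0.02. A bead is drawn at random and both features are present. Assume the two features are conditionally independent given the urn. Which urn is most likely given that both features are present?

Prior × likelihood for each hypothesis:
  Urn V: 0.15 × 0.06 × 0.052 = 0.000468
  Urn IV: 0.41 × 0.012 × 0.025 = 0.000123
  Urn III: 0.12 × 0.143 × 0.06 = 0.0010296
  Urn VI: 0.05 × 0.049 × 0.044 = 0.0001078
  Urn I: 0.27 × 0.08 × 0.02 = 0.000432
Total = 0.0021604.
Largest term belongs to Urn III, so Urn III is most probable.

Urn III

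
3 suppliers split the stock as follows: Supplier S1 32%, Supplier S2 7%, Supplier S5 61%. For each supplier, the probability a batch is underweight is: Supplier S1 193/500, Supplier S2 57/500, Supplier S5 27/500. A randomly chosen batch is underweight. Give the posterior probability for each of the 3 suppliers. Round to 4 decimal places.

Supplier S1 0.7512, Supplier S2 0.0485, Supplier S5 0.2003

By Bayes' rule, posterior ∝ prior × likelihood:
  Supplier S1: 0.32 × 0.386 = 0.12352
  Supplier S2: 0.07 × 0.114 = 0.00798
  Supplier S5: 0.61 × 0.054 = 0.03294
Normalizing constant = 0.16444.
P(Supplier S1 | underweight) = 0.12352/0.16444 ≈ 0.7512
P(Supplier S2 | underweight) = 0.00798/0.16444 ≈ 0.0485
P(Supplier S5 | underweight) = 0.03294/0.16444 ≈ 0.2003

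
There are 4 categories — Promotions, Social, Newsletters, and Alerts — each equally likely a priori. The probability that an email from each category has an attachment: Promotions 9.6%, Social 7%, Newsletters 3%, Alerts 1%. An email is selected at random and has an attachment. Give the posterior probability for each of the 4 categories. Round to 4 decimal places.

With a uniform prior (1/4 each), posterior ∝ likelihood:
  Promotions: 0.096
  Social: 0.07
  Newsletters: 0.03
  Alerts: 0.01
Sum = 0.206.
P(Promotions | attachment) = 0.096/0.206 ≈ 0.4660
P(Social | attachment) = 0.07/0.206 ≈ 0.3398
P(Newsletters | attachment) = 0.03/0.206 ≈ 0.1456
P(Alerts | attachment) = 0.01/0.206 ≈ 0.0485

Promotions 0.4660, Social 0.3398, Newsletters 0.1456, Alerts 0.0485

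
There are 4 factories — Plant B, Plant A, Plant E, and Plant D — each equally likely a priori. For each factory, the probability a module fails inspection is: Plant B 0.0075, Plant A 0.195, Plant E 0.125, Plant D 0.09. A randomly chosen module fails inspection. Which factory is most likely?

Plant A

With a uniform prior (1/4 each), posterior ∝ likelihood:
  Plant B: 0.0075
  Plant A: 0.195
  Plant E: 0.125
  Plant D: 0.09
Sum = 0.4175.
Largest term belongs to Plant A, so Plant A is most probable.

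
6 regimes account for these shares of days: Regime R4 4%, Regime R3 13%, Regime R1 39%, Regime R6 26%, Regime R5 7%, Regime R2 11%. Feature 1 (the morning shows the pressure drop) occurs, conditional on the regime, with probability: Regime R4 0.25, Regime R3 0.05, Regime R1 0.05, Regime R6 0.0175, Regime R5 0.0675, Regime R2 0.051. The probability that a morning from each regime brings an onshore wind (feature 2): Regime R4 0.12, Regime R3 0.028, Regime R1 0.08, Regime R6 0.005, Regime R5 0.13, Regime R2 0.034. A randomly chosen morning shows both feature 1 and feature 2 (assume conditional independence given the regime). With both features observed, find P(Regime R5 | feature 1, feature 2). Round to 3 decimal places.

0.163

Prior × likelihood for each hypothesis:
  Regime R4: 0.04 × 0.25 × 0.12 = 0.0012
  Regime R3: 0.13 × 0.05 × 0.028 = 0.000182
  Regime R1: 0.39 × 0.05 × 0.08 = 0.00156
  Regime R6: 0.26 × 0.0175 × 0.005 = 0.00002275
  Regime R5: 0.07 × 0.0675 × 0.13 = 0.00061425
  Regime R2: 0.11 × 0.051 × 0.034 = 0.00019074
Normalizing constant = 0.00376974.
P(Regime R5 | evidence) = 0.00061425 / 0.00376974 ≈ 0.163.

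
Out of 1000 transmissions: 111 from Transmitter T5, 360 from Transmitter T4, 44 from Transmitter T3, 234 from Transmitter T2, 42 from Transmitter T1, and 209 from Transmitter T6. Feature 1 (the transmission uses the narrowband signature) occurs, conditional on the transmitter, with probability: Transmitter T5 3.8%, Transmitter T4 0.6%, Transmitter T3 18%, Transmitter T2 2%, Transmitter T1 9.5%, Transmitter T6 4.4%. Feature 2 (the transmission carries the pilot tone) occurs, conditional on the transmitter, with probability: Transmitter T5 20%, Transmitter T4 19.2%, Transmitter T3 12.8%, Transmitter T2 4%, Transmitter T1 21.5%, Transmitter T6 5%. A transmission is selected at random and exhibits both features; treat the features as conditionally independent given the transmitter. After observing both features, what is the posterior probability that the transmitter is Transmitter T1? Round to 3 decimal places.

Compute prior × likelihood for every hypothesis:
  Transmitter T5: 0.111 × 0.038 × 0.2 = 0.0008436
  Transmitter T4: 0.36 × 0.006 × 0.192 = 0.00041472
  Transmitter T3: 0.044 × 0.18 × 0.128 = 0.00101376
  Transmitter T2: 0.234 × 0.02 × 0.04 = 0.0001872
  Transmitter T1: 0.042 × 0.095 × 0.215 = 0.00085785
  Transmitter T6: 0.209 × 0.044 × 0.05 = 0.0004598
Total = 0.00377693.
P(Transmitter T1 | evidence) = 0.00085785 / 0.00377693 ≈ 0.227.

0.227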